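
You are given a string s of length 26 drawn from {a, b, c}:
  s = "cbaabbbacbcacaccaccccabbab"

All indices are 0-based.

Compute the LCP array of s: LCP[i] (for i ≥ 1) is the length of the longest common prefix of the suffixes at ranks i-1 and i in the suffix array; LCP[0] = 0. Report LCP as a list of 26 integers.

[0, 1, 2, 3, 1, 2, 2, 3, 0, 1, 2, 2, 1, 3, 2, 1, 0, 2, 3, 4, 1, 2, 1, 3, 2, 3]

sorted suffixes:
  #0 SA[0]=2  'aabbbacbcacaccaccccabbab'
  #1 SA[1]=24  'ab'
  #2 SA[2]=21  'abbab'
  #3 SA[3]=3  'abbbacbcacaccaccccabbab'
  #4 SA[4]=11  'acaccaccccabbab'
  #5 SA[5]=7  'acbcacaccaccccabbab'
  #6 SA[6]=13  'accaccccabbab'
  #7 SA[7]=16  'accccabbab'
  #8 SA[8]=25  'b'
  #9 SA[9]=1  'baabbbacbcacaccaccccabbab'
  #10 SA[10]=23  'bab'
  #11 SA[11]=6  'bacbcacaccaccccabbab'
  #12 SA[12]=22  'bbab'
  #13 SA[13]=5  'bbacbcacaccaccccabbab'
  #14 SA[14]=4  'bbbacbcacaccaccccabbab'
  #15 SA[15]=9  'bcacaccaccccabbab'
  #16 SA[16]=20  'cabbab'
  #17 SA[17]=10  'cacaccaccccabbab'
  #18 SA[18]=12  'caccaccccabbab'
  #19 SA[19]=15  'caccccabbab'
  #20 SA[20]=0  'cbaabbbacbcacaccaccccabbab'
  #21 SA[21]=8  'cbcacaccaccccabbab'
  #22 SA[22]=19  'ccabbab'
  #23 SA[23]=14  'ccaccccabbab'
  #24 SA[24]=18  'cccabbab'
  #25 SA[25]=17  'ccccabbab'

SA = [2, 24, 21, 3, 11, 7, 13, 16, 25, 1, 23, 6, 22, 5, 4, 9, 20, 10, 12, 15, 0, 8, 19, 14, 18, 17]
i: (SA[i-1],SA[i]) lcp shared
  1: (2,24) 1 'a'
  2: (24,21) 2 'ab'
  3: (21,3) 3 'abb'
  4: (3,11) 1 'a'
  5: (11,7) 2 'ac'
  6: (7,13) 2 'ac'
  7: (13,16) 3 'acc'
  8: (16,25) 0 ''
  9: (25,1) 1 'b'
  10: (1,23) 2 'ba'
  11: (23,6) 2 'ba'
  12: (6,22) 1 'b'
  13: (22,5) 3 'bba'
  14: (5,4) 2 'bb'
  15: (4,9) 1 'b'
  16: (9,20) 0 ''
  17: (20,10) 2 'ca'
  18: (10,12) 3 'cac'
  19: (12,15) 4 'cacc'
  20: (15,0) 1 'c'
  21: (0,8) 2 'cb'
  22: (8,19) 1 'c'
  23: (19,14) 3 'cca'
  24: (14,18) 2 'cc'
  25: (18,17) 3 'ccc'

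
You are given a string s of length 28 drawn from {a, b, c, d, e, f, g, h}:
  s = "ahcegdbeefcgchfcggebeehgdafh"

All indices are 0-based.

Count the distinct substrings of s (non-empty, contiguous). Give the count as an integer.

379

rank→(start, suffix):
  0 → (25, 'afh')
  1 → (0, 'ahcegdbeefcgchfcggebeehgdafh')
  2 → (6, 'beefcgchfcggebeehgdafh')
  3 → (19, 'beehgdafh')
  4 → (2, 'cegdbeefcgchfcggebeehgdafh')
  5 → (10, 'cgchfcggebeehgdafh')
  6 → (15, 'cggebeehgdafh')
  7 → (12, 'chfcggebeehgdafh')
  8 → (24, 'dafh')
  9 → (5, 'dbeefcgchfcggebeehgdafh')
  10 → (18, 'ebeehgdafh')
  11 → (7, 'eefcgchfcggebeehgdafh')
  12 → (20, 'eehgdafh')
  13 → (8, 'efcgchfcggebeehgdafh')
  14 → (3, 'egdbeefcgchfcggebeehgdafh')
  15 → (21, 'ehgdafh')
  16 → (9, 'fcgchfcggebeehgdafh')
  17 → (14, 'fcggebeehgdafh')
  18 → (26, 'fh')
  19 → (11, 'gchfcggebeehgdafh')
  20 → (23, 'gdafh')
  21 → (4, 'gdbeefcgchfcggebeehgdafh')
  22 → (17, 'gebeehgdafh')
  23 → (16, 'ggebeehgdafh')
  24 → (27, 'h')
  25 → (1, 'hcegdbeefcgchfcggebeehgdafh')
  26 → (13, 'hfcggebeehgdafh')
  27 → (22, 'hgdafh')

SA = [25, 0, 6, 19, 2, 10, 15, 12, 24, 5, 18, 7, 20, 8, 3, 21, 9, 14, 26, 11, 23, 4, 17, 16, 27, 1, 13, 22]
rank  pair      lcp
   1  s[25:],s[0:]  1  'a'
   2  s[0:],s[6:]  0  ''
   3  s[6:],s[19:]  3  'bee'
   4  s[19:],s[2:]  0  ''
   5  s[2:],s[10:]  1  'c'
   6  s[10:],s[15:]  2  'cg'
   7  s[15:],s[12:]  1  'c'
   8  s[12:],s[24:]  0  ''
   9  s[24:],s[5:]  1  'd'
  10  s[5:],s[18:]  0  ''
  11  s[18:],s[7:]  1  'e'
  12  s[7:],s[20:]  2  'ee'
  13  s[20:],s[8:]  1  'e'
  14  s[8:],s[3:]  1  'e'
  15  s[3:],s[21:]  1  'e'
  16  s[21:],s[9:]  0  ''
  17  s[9:],s[14:]  3  'fcg'
  18  s[14:],s[26:]  1  'f'
  19  s[26:],s[11:]  0  ''
  20  s[11:],s[23:]  1  'g'
  21  s[23:],s[4:]  2  'gd'
  22  s[4:],s[17:]  1  'g'
  23  s[17:],s[16:]  1  'g'
  24  s[16:],s[27:]  0  ''
  25  s[27:],s[1:]  1  'h'
  26  s[1:],s[13:]  1  'h'
  27  s[13:],s[22:]  1  'h'

n(n+1)/2 = 28·29/2 = 406
Σ LCP = 0 + 1 + 0 + 3 + 0 + 1 + 2 + 1 + 0 + 1 + 0 + 1 + 2 + 1 + 1 + 1 + 0 + 3 + 1 + 0 + 1 + 2 + 1 + 1 + 0 + 1 + 1 + 1 = 27
distinct = 406 − 27 = 379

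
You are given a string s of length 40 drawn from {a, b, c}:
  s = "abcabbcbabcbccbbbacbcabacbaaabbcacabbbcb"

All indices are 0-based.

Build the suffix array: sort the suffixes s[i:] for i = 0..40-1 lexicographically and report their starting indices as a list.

[26, 27, 21, 34, 28, 3, 0, 8, 32, 23, 17, 39, 25, 7, 22, 16, 15, 14, 35, 29, 36, 4, 19, 1, 30, 37, 5, 9, 11, 20, 33, 2, 31, 38, 24, 6, 13, 18, 10, 12]

rank | idx | suffix
   0 |  26 | aaabbcacabbbcb
   1 |  27 | aabbcacabbbcb
   2 |  21 | abacbaaabbcacabbbcb
   3 |  34 | abbbcb
   4 |  28 | abbcacabbbcb
   5 |   3 | abbcbabcbccbbbacbcabacbaaabbcacabbbcb
   6 |   0 | abcabbcbabcbccbbbacbcabacbaaabbcacabbbcb
   7 |   8 | abcbccbbbacbcabacbaaabbcacabbbcb
   8 |  32 | acabbbcb
   9 |  23 | acbaaabbcacabbbcb
  10 |  17 | acbcabacbaaabbcacabbbcb
  11 |  39 | b
  12 |  25 | baaabbcacabbbcb
  13 |   7 | babcbccbbbacbcabacbaaabbcacabbbcb
  14 |  22 | bacbaaabbcacabbbcb
  15 |  16 | bacbcabacbaaabbcacabbbcb
  16 |  15 | bbacbcabacbaaabbcacabbbcb
  17 |  14 | bbbacbcabacbaaabbcacabbbcb
  18 |  35 | bbbcb
  19 |  29 | bbcacabbbcb
  20 |  36 | bbcb
  21 |   4 | bbcbabcbccbbbacbcabacbaaabbcacabbbcb
  22 |  19 | bcabacbaaabbcacabbbcb
  23 |   1 | bcabbcbabcbccbbbacbcabacbaaabbcacabbbcb
  24 |  30 | bcacabbbcb
  25 |  37 | bcb
  26 |   5 | bcbabcbccbbbacbcabacbaaabbcacabbbcb
  27 |   9 | bcbccbbbacbcabacbaaabbcacabbbcb
  28 |  11 | bccbbbacbcabacbaaabbcacabbbcb
  29 |  20 | cabacbaaabbcacabbbcb
  30 |  33 | cabbbcb
  31 |   2 | cabbcbabcbccbbbacbcabacbaaabbcacabbbcb
  32 |  31 | cacabbbcb
  33 |  38 | cb
  34 |  24 | cbaaabbcacabbbcb
  35 |   6 | cbabcbccbbbacbcabacbaaabbcacabbbcb
  36 |  13 | cbbbacbcabacbaaabbcacabbbcb
  37 |  18 | cbcabacbaaabbcacabbbcb
  38 |  10 | cbccbbbacbcabacbaaabbcacabbbcb
  39 |  12 | ccbbbacbcabacbaaabbcacabbbcb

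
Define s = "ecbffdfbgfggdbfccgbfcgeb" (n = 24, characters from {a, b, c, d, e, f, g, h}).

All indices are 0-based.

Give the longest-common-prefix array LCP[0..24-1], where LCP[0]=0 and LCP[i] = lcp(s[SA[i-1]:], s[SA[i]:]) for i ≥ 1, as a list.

rank→(start, suffix):
  0 → (23, 'b')
  1 → (13, 'bfccgbfcgeb')
  2 → (18, 'bfcgeb')
  3 → (2, 'bffdfbgfggdbfccgbfcgeb')
  4 → (7, 'bgfggdbfccgbfcgeb')
  5 → (1, 'cbffdfbgfggdbfccgbfcgeb')
  6 → (15, 'ccgbfcgeb')
  7 → (16, 'cgbfcgeb')
  8 → (20, 'cgeb')
  9 → (12, 'dbfccgbfcgeb')
  10 → (5, 'dfbgfggdbfccgbfcgeb')
  11 → (22, 'eb')
  12 → (0, 'ecbffdfbgfggdbfccgbfcgeb')
  13 → (6, 'fbgfggdbfccgbfcgeb')
  14 → (14, 'fccgbfcgeb')
  15 → (19, 'fcgeb')
  16 → (4, 'fdfbgfggdbfccgbfcgeb')
  17 → (3, 'ffdfbgfggdbfccgbfcgeb')
  18 → (9, 'fggdbfccgbfcgeb')
  19 → (17, 'gbfcgeb')
  20 → (11, 'gdbfccgbfcgeb')
  21 → (21, 'geb')
  22 → (8, 'gfggdbfccgbfcgeb')
  23 → (10, 'ggdbfccgbfcgeb')

SA = [23, 13, 18, 2, 7, 1, 15, 16, 20, 12, 5, 22, 0, 6, 14, 19, 4, 3, 9, 17, 11, 21, 8, 10]
i: (SA[i-1],SA[i]) lcp shared
  1: (23,13) 1 'b'
  2: (13,18) 3 'bfc'
  3: (18,2) 2 'bf'
  4: (2,7) 1 'b'
  5: (7,1) 0 ''
  6: (1,15) 1 'c'
  7: (15,16) 1 'c'
  8: (16,20) 2 'cg'
  9: (20,12) 0 ''
  10: (12,5) 1 'd'
  11: (5,22) 0 ''
  12: (22,0) 1 'e'
  13: (0,6) 0 ''
  14: (6,14) 1 'f'
  15: (14,19) 2 'fc'
  16: (19,4) 1 'f'
  17: (4,3) 1 'f'
  18: (3,9) 1 'f'
  19: (9,17) 0 ''
  20: (17,11) 1 'g'
  21: (11,21) 1 'g'
  22: (21,8) 1 'g'
  23: (8,10) 1 'g'

[0, 1, 3, 2, 1, 0, 1, 1, 2, 0, 1, 0, 1, 0, 1, 2, 1, 1, 1, 0, 1, 1, 1, 1]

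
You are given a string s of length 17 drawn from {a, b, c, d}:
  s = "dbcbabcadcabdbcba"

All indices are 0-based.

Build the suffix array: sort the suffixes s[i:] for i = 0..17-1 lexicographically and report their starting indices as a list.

rank→(start, suffix):
  0 → (16, 'a')
  1 → (4, 'abcadcabdbcba')
  2 → (10, 'abdbcba')
  3 → (7, 'adcabdbcba')
  4 → (15, 'ba')
  5 → (3, 'babcadcabdbcba')
  6 → (5, 'bcadcabdbcba')
  7 → (13, 'bcba')
  8 → (1, 'bcbabcadcabdbcba')
  9 → (11, 'bdbcba')
  10 → (9, 'cabdbcba')
  11 → (6, 'cadcabdbcba')
  12 → (14, 'cba')
  13 → (2, 'cbabcadcabdbcba')
  14 → (12, 'dbcba')
  15 → (0, 'dbcbabcadcabdbcba')
  16 → (8, 'dcabdbcba')

[16, 4, 10, 7, 15, 3, 5, 13, 1, 11, 9, 6, 14, 2, 12, 0, 8]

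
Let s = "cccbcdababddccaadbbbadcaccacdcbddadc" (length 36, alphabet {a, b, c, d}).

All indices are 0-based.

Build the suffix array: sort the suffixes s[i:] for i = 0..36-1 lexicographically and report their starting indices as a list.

sorted suffixes:
  #0 SA[0]=14  'aadbbbadcaccacdcbddadc'
  #1 SA[1]=6  'ababddccaadbbbadcaccacdcbddadc'
  #2 SA[2]=8  'abddccaadbbbadcaccacdcbddadc'
  #3 SA[3]=23  'accacdcbddadc'
  #4 SA[4]=26  'acdcbddadc'
  #5 SA[5]=15  'adbbbadcaccacdcbddadc'
  #6 SA[6]=33  'adc'
  #7 SA[7]=20  'adcaccacdcbddadc'
  #8 SA[8]=7  'babddccaadbbbadcaccacdcbddadc'
  #9 SA[9]=19  'badcaccacdcbddadc'
  #10 SA[10]=18  'bbadcaccacdcbddadc'
  #11 SA[11]=17  'bbbadcaccacdcbddadc'
  #12 SA[12]=3  'bcdababddccaadbbbadcaccacdcbddadc'
  #13 SA[13]=30  'bddadc'
  #14 SA[14]=9  'bddccaadbbbadcaccacdcbddadc'
  #15 SA[15]=35  'c'
  #16 SA[16]=13  'caadbbbadcaccacdcbddadc'
  #17 SA[17]=22  'caccacdcbddadc'
  #18 SA[18]=25  'cacdcbddadc'
  #19 SA[19]=2  'cbcdababddccaadbbbadcaccacdcbddadc'
  #20 SA[20]=29  'cbddadc'
  #21 SA[21]=12  'ccaadbbbadcaccacdcbddadc'
  #22 SA[22]=24  'ccacdcbddadc'
  #23 SA[23]=1  'ccbcdababddccaadbbbadcaccacdcbddadc'
  #24 SA[24]=0  'cccbcdababddccaadbbbadcaccacdcbddadc'
  #25 SA[25]=4  'cdababddccaadbbbadcaccacdcbddadc'
  #26 SA[26]=27  'cdcbddadc'
  #27 SA[27]=5  'dababddccaadbbbadcaccacdcbddadc'
  #28 SA[28]=32  'dadc'
  #29 SA[29]=16  'dbbbadcaccacdcbddadc'
  #30 SA[30]=34  'dc'
  #31 SA[31]=21  'dcaccacdcbddadc'
  #32 SA[32]=28  'dcbddadc'
  #33 SA[33]=11  'dccaadbbbadcaccacdcbddadc'
  #34 SA[34]=31  'ddadc'
  #35 SA[35]=10  'ddccaadbbbadcaccacdcbddadc'

[14, 6, 8, 23, 26, 15, 33, 20, 7, 19, 18, 17, 3, 30, 9, 35, 13, 22, 25, 2, 29, 12, 24, 1, 0, 4, 27, 5, 32, 16, 34, 21, 28, 11, 31, 10]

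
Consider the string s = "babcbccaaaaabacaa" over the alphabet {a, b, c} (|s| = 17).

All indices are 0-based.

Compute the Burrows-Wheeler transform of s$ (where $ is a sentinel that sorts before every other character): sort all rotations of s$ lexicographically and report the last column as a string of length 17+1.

aaccaaaabb$aacacbb

rank  rotation            last
    0  $babcbccaaaaabacaa  a
    1  a$babcbccaaaaabaca  a
    2  aa$babcbccaaaaabac  c
    3  aaaaabacaa$babcbcc  c
    4  aaaabacaa$babcbcca  a
    5  aaabacaa$babcbccaa  a
    6  aabacaa$babcbccaaa  a
    7  abacaa$babcbccaaaa  a
    8  abcbccaaaaabacaa$b  b
    9  acaa$babcbccaaaaab  b
   10  babcbccaaaaabacaa$  $
   11  bacaa$babcbccaaaaa  a
   12  bcbccaaaaabacaa$ba  a
   13  bccaaaaabacaa$babc  c
   14  caa$babcbccaaaaaba  a
   15  caaaaabacaa$babcbc  c
   16  cbccaaaaabacaa$bab  b
   17  ccaaaaabacaa$babcb  b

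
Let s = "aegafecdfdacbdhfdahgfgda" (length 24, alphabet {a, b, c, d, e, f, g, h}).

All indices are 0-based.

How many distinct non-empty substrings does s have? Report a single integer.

rank→(start, suffix):
  0 → (23, 'a')
  1 → (10, 'acbdhfdahgfgda')
  2 → (0, 'aegafecdfdacbdhfdahgfgda')
  3 → (3, 'afecdfdacbdhfdahgfgda')
  4 → (17, 'ahgfgda')
  5 → (12, 'bdhfdahgfgda')
  6 → (11, 'cbdhfdahgfgda')
  7 → (6, 'cdfdacbdhfdahgfgda')
  8 → (22, 'da')
  9 → (9, 'dacbdhfdahgfgda')
  10 → (16, 'dahgfgda')
  11 → (7, 'dfdacbdhfdahgfgda')
  12 → (13, 'dhfdahgfgda')
  13 → (5, 'ecdfdacbdhfdahgfgda')
  14 → (1, 'egafecdfdacbdhfdahgfgda')
  15 → (8, 'fdacbdhfdahgfgda')
  16 → (15, 'fdahgfgda')
  17 → (4, 'fecdfdacbdhfdahgfgda')
  18 → (20, 'fgda')
  19 → (2, 'gafecdfdacbdhfdahgfgda')
  20 → (21, 'gda')
  21 → (19, 'gfgda')
  22 → (14, 'hfdahgfgda')
  23 → (18, 'hgfgda')

SA = [23, 10, 0, 3, 17, 12, 11, 6, 22, 9, 16, 7, 13, 5, 1, 8, 15, 4, 20, 2, 21, 19, 14, 18]
[i] adj suffixes → lcp
  [1] 23/10 → 1 ('a')
  [2] 10/0 → 1 ('a')
  [3] 0/3 → 1 ('a')
  [4] 3/17 → 1 ('a')
  [5] 17/12 → 0 ('')
  [6] 12/11 → 0 ('')
  [7] 11/6 → 1 ('c')
  [8] 6/22 → 0 ('')
  [9] 22/9 → 2 ('da')
  [10] 9/16 → 2 ('da')
  [11] 16/7 → 1 ('d')
  [12] 7/13 → 1 ('d')
  [13] 13/5 → 0 ('')
  [14] 5/1 → 1 ('e')
  [15] 1/8 → 0 ('')
  [16] 8/15 → 3 ('fda')
  [17] 15/4 → 1 ('f')
  [18] 4/20 → 1 ('f')
  [19] 20/2 → 0 ('')
  [20] 2/21 → 1 ('g')
  [21] 21/19 → 1 ('g')
  [22] 19/14 → 0 ('')
  [23] 14/18 → 1 ('h')

n(n+1)/2 = 24·25/2 = 300
Σ LCP = 0 + 1 + 1 + 1 + 1 + 0 + 0 + 1 + 0 + 2 + 2 + 1 + 1 + 0 + 1 + 0 + 3 + 1 + 1 + 0 + 1 + 1 + 0 + 1 = 20
distinct = 300 − 20 = 280

280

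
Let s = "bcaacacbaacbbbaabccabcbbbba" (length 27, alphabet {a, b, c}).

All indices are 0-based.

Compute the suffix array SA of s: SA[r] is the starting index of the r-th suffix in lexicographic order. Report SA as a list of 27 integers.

rank | idx | suffix
   0 |  26 | a
   1 |  14 | aabccabcbbbba
   2 |   2 | aacacbaacbbbaabccabcbbbba
   3 |   8 | aacbbbaabccabcbbbba
   4 |  19 | abcbbbba
   5 |  15 | abccabcbbbba
   6 |   3 | acacbaacbbbaabccabcbbbba
   7 |   5 | acbaacbbbaabccabcbbbba
   8 |   9 | acbbbaabccabcbbbba
   9 |  25 | ba
  10 |  13 | baabccabcbbbba
  11 |   7 | baacbbbaabccabcbbbba
  12 |  24 | bba
  13 |  12 | bbaabccabcbbbba
  14 |  23 | bbba
  15 |  11 | bbbaabccabcbbbba
  16 |  22 | bbbba
  17 |   0 | bcaacacbaacbbbaabccabcbbbba
  18 |  20 | bcbbbba
  19 |  16 | bccabcbbbba
  20 |   1 | caacacbaacbbbaabccabcbbbba
  21 |  18 | cabcbbbba
  22 |   4 | cacbaacbbbaabccabcbbbba
  23 |   6 | cbaacbbbaabccabcbbbba
  24 |  10 | cbbbaabccabcbbbba
  25 |  21 | cbbbba
  26 |  17 | ccabcbbbba

[26, 14, 2, 8, 19, 15, 3, 5, 9, 25, 13, 7, 24, 12, 23, 11, 22, 0, 20, 16, 1, 18, 4, 6, 10, 21, 17]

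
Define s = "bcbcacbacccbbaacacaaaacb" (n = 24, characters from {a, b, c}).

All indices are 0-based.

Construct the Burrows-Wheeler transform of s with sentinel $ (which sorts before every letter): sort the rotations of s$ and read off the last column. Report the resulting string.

rank  rotation                   last
    0  $bcbcacbacccbbaacacaaaacb  b
    1  aaaacb$bcbcacbacccbbaacac  c
    2  aaacb$bcbcacbacccbbaacaca  a
    3  aacacaaaacb$bcbcacbacccbb  b
    4  aacb$bcbcacbacccbbaacacaa  a
    5  acaaaacb$bcbcacbacccbbaac  c
    6  acacaaaacb$bcbcacbacccbba  a
    7  acb$bcbcacbacccbbaacacaaa  a
    8  acbacccbbaacacaaaacb$bcbc  c
    9  acccbbaacacaaaacb$bcbcacb  b
   10  b$bcbcacbacccbbaacacaaaac  c
   11  baacacaaaacb$bcbcacbacccb  b
   12  bacccbbaacacaaaacb$bcbcac  c
   13  bbaacacaaaacb$bcbcacbaccc  c
   14  bcacbacccbbaacacaaaacb$bc  c
   15  bcbcacbacccbbaacacaaaacb$  $
   16  caaaacb$bcbcacbacccbbaaca  a
   17  cacaaaacb$bcbcacbacccbbaa  a
   18  cacbacccbbaacacaaaacb$bcb  b
   19  cb$bcbcacbacccbbaacacaaaa  a
   20  cbacccbbaacacaaaacb$bcbca  a
   21  cbbaacacaaaacb$bcbcacbacc  c
   22  cbcacbacccbbaacacaaaacb$b  b
   23  ccbbaacacaaaacb$bcbcacbac  c
   24  cccbbaacacaaaacb$bcbcacba  a

bcabacaacbcbccc$aabaacbca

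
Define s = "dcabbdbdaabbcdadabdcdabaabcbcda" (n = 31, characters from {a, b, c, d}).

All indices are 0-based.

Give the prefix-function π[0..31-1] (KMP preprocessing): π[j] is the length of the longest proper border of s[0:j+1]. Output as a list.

[0, 0, 0, 0, 0, 1, 0, 1, 0, 0, 0, 0, 0, 1, 0, 1, 0, 0, 1, 2, 1, 0, 0, 0, 0, 0, 0, 0, 0, 1, 0]

π[0] = 0
j=1 s[j]='c': π[1]=0 (border '')
j=2 s[j]='a': π[2]=0 (border '')
j=3 s[j]='b': π[3]=0 (border '')
j=4 s[j]='b': π[4]=0 (border '')
j=5 s[j]='d': π[5]=1 (border 'd')
j=6 s[j]='b': k: 1→0; π[6]=0 (border '')
j=7 s[j]='d': π[7]=1 (border 'd')
j=8 s[j]='a': k: 1→0; π[8]=0 (border '')
j=9 s[j]='a': π[9]=0 (border '')
j=10 s[j]='b': π[10]=0 (border '')
j=11 s[j]='b': π[11]=0 (border '')
j=12 s[j]='c': π[12]=0 (border '')
j=13 s[j]='d': π[13]=1 (border 'd')
j=14 s[j]='a': k: 1→0; π[14]=0 (border '')
j=15 s[j]='d': π[15]=1 (border 'd')
j=16 s[j]='a': k: 1→0; π[16]=0 (border '')
j=17 s[j]='b': π[17]=0 (border '')
j=18 s[j]='d': π[18]=1 (border 'd')
j=19 s[j]='c': π[19]=2 (border 'dc')
j=20 s[j]='d': k: 2→0; π[20]=1 (border 'd')
j=21 s[j]='a': k: 1→0; π[21]=0 (border '')
j=22 s[j]='b': π[22]=0 (border '')
j=23 s[j]='a': π[23]=0 (border '')
j=24 s[j]='a': π[24]=0 (border '')
j=25 s[j]='b': π[25]=0 (border '')
j=26 s[j]='c': π[26]=0 (border '')
j=27 s[j]='b': π[27]=0 (border '')
j=28 s[j]='c': π[28]=0 (border '')
j=29 s[j]='d': π[29]=1 (border 'd')
j=30 s[j]='a': k: 1→0; π[30]=0 (border '')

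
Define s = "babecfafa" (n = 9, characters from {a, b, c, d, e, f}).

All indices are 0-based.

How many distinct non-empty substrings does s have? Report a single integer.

rank→(start, suffix):
  0 → (8, 'a')
  1 → (1, 'abecfafa')
  2 → (6, 'afa')
  3 → (0, 'babecfafa')
  4 → (2, 'becfafa')
  5 → (4, 'cfafa')
  6 → (3, 'ecfafa')
  7 → (7, 'fa')
  8 → (5, 'fafa')

SA = [8, 1, 6, 0, 2, 4, 3, 7, 5]
rank  pair      lcp
   1  s[8:],s[1:]  1  'a'
   2  s[1:],s[6:]  1  'a'
   3  s[6:],s[0:]  0  ''
   4  s[0:],s[2:]  1  'b'
   5  s[2:],s[4:]  0  ''
   6  s[4:],s[3:]  0  ''
   7  s[3:],s[7:]  0  ''
   8  s[7:],s[5:]  2  'fa'

n(n+1)/2 = 9·10/2 = 45
Σ LCP = 0 + 1 + 1 + 0 + 1 + 0 + 0 + 0 + 2 = 5
distinct = 45 − 5 = 40

40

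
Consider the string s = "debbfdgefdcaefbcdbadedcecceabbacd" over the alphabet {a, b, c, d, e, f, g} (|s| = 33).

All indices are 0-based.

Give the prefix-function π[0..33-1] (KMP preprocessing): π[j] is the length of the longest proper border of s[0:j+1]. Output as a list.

[0, 0, 0, 0, 0, 1, 0, 0, 0, 1, 0, 0, 0, 0, 0, 0, 1, 0, 0, 1, 2, 1, 0, 0, 0, 0, 0, 0, 0, 0, 0, 0, 1]

π[0] = 0
j=1 s[j]='e': π[1]=0 (border '')
j=2 s[j]='b': π[2]=0 (border '')
j=3 s[j]='b': π[3]=0 (border '')
j=4 s[j]='f': π[4]=0 (border '')
j=5 s[j]='d': π[5]=1 (border 'd')
j=6 s[j]='g': k: 1→0; π[6]=0 (border '')
j=7 s[j]='e': π[7]=0 (border '')
j=8 s[j]='f': π[8]=0 (border '')
j=9 s[j]='d': π[9]=1 (border 'd')
j=10 s[j]='c': k: 1→0; π[10]=0 (border '')
j=11 s[j]='a': π[11]=0 (border '')
j=12 s[j]='e': π[12]=0 (border '')
j=13 s[j]='f': π[13]=0 (border '')
j=14 s[j]='b': π[14]=0 (border '')
j=15 s[j]='c': π[15]=0 (border '')
j=16 s[j]='d': π[16]=1 (border 'd')
j=17 s[j]='b': k: 1→0; π[17]=0 (border '')
j=18 s[j]='a': π[18]=0 (border '')
j=19 s[j]='d': π[19]=1 (border 'd')
j=20 s[j]='e': π[20]=2 (border 'de')
j=21 s[j]='d': k: 2→0; π[21]=1 (border 'd')
j=22 s[j]='c': k: 1→0; π[22]=0 (border '')
j=23 s[j]='e': π[23]=0 (border '')
j=24 s[j]='c': π[24]=0 (border '')
j=25 s[j]='c': π[25]=0 (border '')
j=26 s[j]='e': π[26]=0 (border '')
j=27 s[j]='a': π[27]=0 (border '')
j=28 s[j]='b': π[28]=0 (border '')
j=29 s[j]='b': π[29]=0 (border '')
j=30 s[j]='a': π[30]=0 (border '')
j=31 s[j]='c': π[31]=0 (border '')
j=32 s[j]='d': π[32]=1 (border 'd')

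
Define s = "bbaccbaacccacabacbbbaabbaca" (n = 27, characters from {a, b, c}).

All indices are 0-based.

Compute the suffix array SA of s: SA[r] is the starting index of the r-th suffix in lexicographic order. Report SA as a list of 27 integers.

[26, 20, 6, 13, 21, 24, 11, 15, 2, 7, 19, 5, 23, 14, 1, 18, 22, 0, 17, 25, 12, 10, 4, 16, 9, 3, 8]

sorted suffixes:
  #0 SA[0]=26  'a'
  #1 SA[1]=20  'aabbaca'
  #2 SA[2]=6  'aacccacabacbbbaabbaca'
  #3 SA[3]=13  'abacbbbaabbaca'
  #4 SA[4]=21  'abbaca'
  #5 SA[5]=24  'aca'
  #6 SA[6]=11  'acabacbbbaabbaca'
  #7 SA[7]=15  'acbbbaabbaca'
  #8 SA[8]=2  'accbaacccacabacbbbaabbaca'
  #9 SA[9]=7  'acccacabacbbbaabbaca'
  #10 SA[10]=19  'baabbaca'
  #11 SA[11]=5  'baacccacabacbbbaabbaca'
  #12 SA[12]=23  'baca'
  #13 SA[13]=14  'bacbbbaabbaca'
  #14 SA[14]=1  'baccbaacccacabacbbbaabbaca'
  #15 SA[15]=18  'bbaabbaca'
  #16 SA[16]=22  'bbaca'
  #17 SA[17]=0  'bbaccbaacccacabacbbbaabbaca'
  #18 SA[18]=17  'bbbaabbaca'
  #19 SA[19]=25  'ca'
  #20 SA[20]=12  'cabacbbbaabbaca'
  #21 SA[21]=10  'cacabacbbbaabbaca'
  #22 SA[22]=4  'cbaacccacabacbbbaabbaca'
  #23 SA[23]=16  'cbbbaabbaca'
  #24 SA[24]=9  'ccacabacbbbaabbaca'
  #25 SA[25]=3  'ccbaacccacabacbbbaabbaca'
  #26 SA[26]=8  'cccacabacbbbaabbaca'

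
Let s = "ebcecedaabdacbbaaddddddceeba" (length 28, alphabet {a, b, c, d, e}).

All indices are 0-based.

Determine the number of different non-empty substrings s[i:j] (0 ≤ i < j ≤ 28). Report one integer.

rank | idx | suffix
   0 |  27 | a
   1 |   7 | aabdacbbaaddddddceeba
   2 |  15 | aaddddddceeba
   3 |   8 | abdacbbaaddddddceeba
   4 |  11 | acbbaaddddddceeba
   5 |  16 | addddddceeba
   6 |  26 | ba
   7 |  14 | baaddddddceeba
   8 |  13 | bbaaddddddceeba
   9 |   1 | bcecedaabdacbbaaddddddceeba
  10 |   9 | bdacbbaaddddddceeba
  11 |  12 | cbbaaddddddceeba
  12 |   2 | cecedaabdacbbaaddddddceeba
  13 |   4 | cedaabdacbbaaddddddceeba
  14 |  23 | ceeba
  15 |   6 | daabdacbbaaddddddceeba
  16 |  10 | dacbbaaddddddceeba
  17 |  22 | dceeba
  18 |  21 | ddceeba
  19 |  20 | dddceeba
  20 |  19 | ddddceeba
  21 |  18 | dddddceeba
  22 |  17 | ddddddceeba
  23 |  25 | eba
  24 |   0 | ebcecedaabdacbbaaddddddceeba
  25 |   3 | ecedaabdacbbaaddddddceeba
  26 |   5 | edaabdacbbaaddddddceeba
  27 |  24 | eeba

SA = [27, 7, 15, 8, 11, 16, 26, 14, 13, 1, 9, 12, 2, 4, 23, 6, 10, 22, 21, 20, 19, 18, 17, 25, 0, 3, 5, 24]
[i] adj suffixes → lcp
  [1] 27/7 → 1 ('a')
  [2] 7/15 → 2 ('aa')
  [3] 15/8 → 1 ('a')
  [4] 8/11 → 1 ('a')
  [5] 11/16 → 1 ('a')
  [6] 16/26 → 0 ('')
  [7] 26/14 → 2 ('ba')
  [8] 14/13 → 1 ('b')
  [9] 13/1 → 1 ('b')
  [10] 1/9 → 1 ('b')
  [11] 9/12 → 0 ('')
  [12] 12/2 → 1 ('c')
  [13] 2/4 → 2 ('ce')
  [14] 4/23 → 2 ('ce')
  [15] 23/6 → 0 ('')
  [16] 6/10 → 2 ('da')
  [17] 10/22 → 1 ('d')
  [18] 22/21 → 1 ('d')
  [19] 21/20 → 2 ('dd')
  [20] 20/19 → 3 ('ddd')
  [21] 19/18 → 4 ('dddd')
  [22] 18/17 → 5 ('ddddd')
  [23] 17/25 → 0 ('')
  [24] 25/0 → 2 ('eb')
  [25] 0/3 → 1 ('e')
  [26] 3/5 → 1 ('e')
  [27] 5/24 → 1 ('e')

n(n+1)/2 = 28·29/2 = 406
Σ LCP = 0 + 1 + 2 + 1 + 1 + 1 + 0 + 2 + 1 + 1 + 1 + 0 + 1 + 2 + 2 + 0 + 2 + 1 + 1 + 2 + 3 + 4 + 5 + 0 + 2 + 1 + 1 + 1 = 39
distinct = 406 − 39 = 367

367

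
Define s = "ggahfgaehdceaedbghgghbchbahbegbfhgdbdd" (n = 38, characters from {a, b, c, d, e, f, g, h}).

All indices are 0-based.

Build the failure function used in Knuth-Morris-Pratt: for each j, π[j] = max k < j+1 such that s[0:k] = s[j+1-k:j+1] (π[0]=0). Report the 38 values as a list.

[0, 1, 0, 0, 0, 1, 0, 0, 0, 0, 0, 0, 0, 0, 0, 0, 1, 0, 1, 2, 0, 0, 0, 0, 0, 0, 0, 0, 0, 1, 0, 0, 0, 1, 0, 0, 0, 0]

π[0] = 0
j=1 s[j]='g': π[1]=1 (border 'g')
j=2 s[j]='a': k: 1→0; π[2]=0 (border '')
j=3 s[j]='h': π[3]=0 (border '')
j=4 s[j]='f': π[4]=0 (border '')
j=5 s[j]='g': π[5]=1 (border 'g')
j=6 s[j]='a': k: 1→0; π[6]=0 (border '')
j=7 s[j]='e': π[7]=0 (border '')
j=8 s[j]='h': π[8]=0 (border '')
j=9 s[j]='d': π[9]=0 (border '')
j=10 s[j]='c': π[10]=0 (border '')
j=11 s[j]='e': π[11]=0 (border '')
j=12 s[j]='a': π[12]=0 (border '')
j=13 s[j]='e': π[13]=0 (border '')
j=14 s[j]='d': π[14]=0 (border '')
j=15 s[j]='b': π[15]=0 (border '')
j=16 s[j]='g': π[16]=1 (border 'g')
j=17 s[j]='h': k: 1→0; π[17]=0 (border '')
j=18 s[j]='g': π[18]=1 (border 'g')
j=19 s[j]='g': π[19]=2 (border 'gg')
j=20 s[j]='h': k: 2→1→0; π[20]=0 (border '')
j=21 s[j]='b': π[21]=0 (border '')
j=22 s[j]='c': π[22]=0 (border '')
j=23 s[j]='h': π[23]=0 (border '')
j=24 s[j]='b': π[24]=0 (border '')
j=25 s[j]='a': π[25]=0 (border '')
j=26 s[j]='h': π[26]=0 (border '')
j=27 s[j]='b': π[27]=0 (border '')
j=28 s[j]='e': π[28]=0 (border '')
j=29 s[j]='g': π[29]=1 (border 'g')
j=30 s[j]='b': k: 1→0; π[30]=0 (border '')
j=31 s[j]='f': π[31]=0 (border '')
j=32 s[j]='h': π[32]=0 (border '')
j=33 s[j]='g': π[33]=1 (border 'g')
j=34 s[j]='d': k: 1→0; π[34]=0 (border '')
j=35 s[j]='b': π[35]=0 (border '')
j=36 s[j]='d': π[36]=0 (border '')
j=37 s[j]='d': π[37]=0 (border '')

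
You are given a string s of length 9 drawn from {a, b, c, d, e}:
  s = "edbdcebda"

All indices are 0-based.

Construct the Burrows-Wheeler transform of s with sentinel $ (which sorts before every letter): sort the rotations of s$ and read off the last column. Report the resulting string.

adeddbebc$

rank  rotation    last
    0  $edbdcebda  a
    1  a$edbdcebd  d
    2  bda$edbdce  e
    3  bdcebda$ed  d
    4  cebda$edbd  d
    5  da$edbdceb  b
    6  dbdcebda$e  e
    7  dcebda$edb  b
    8  ebda$edbdc  c
    9  edbdcebda$  $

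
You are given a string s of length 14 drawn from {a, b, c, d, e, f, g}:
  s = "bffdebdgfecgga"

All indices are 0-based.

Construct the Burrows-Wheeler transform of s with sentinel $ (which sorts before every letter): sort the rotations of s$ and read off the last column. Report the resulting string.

age$efbdffgbgdc

rank  rotation         last
    0  $bffdebdgfecgga  a
    1  a$bffdebdgfecgg  g
    2  bdgfecgga$bffde  e
    3  bffdebdgfecgga$  $
    4  cgga$bffdebdgfe  e
    5  debdgfecgga$bff  f
    6  dgfecgga$bffdeb  b
    7  ebdgfecgga$bffd  d
    8  ecgga$bffdebdgf  f
    9  fdebdgfecgga$bf  f
   10  fecgga$bffdebdg  g
   11  ffdebdgfecgga$b  b
   12  ga$bffdebdgfecg  g
   13  gfecgga$bffdebd  d
   14  gga$bffdebdgfec  c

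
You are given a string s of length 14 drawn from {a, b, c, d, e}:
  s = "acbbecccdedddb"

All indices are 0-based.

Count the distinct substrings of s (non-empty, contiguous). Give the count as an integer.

94

sorted suffixes:
  #0 SA[0]=0  'acbbecccdedddb'
  #1 SA[1]=13  'b'
  #2 SA[2]=2  'bbecccdedddb'
  #3 SA[3]=3  'becccdedddb'
  #4 SA[4]=1  'cbbecccdedddb'
  #5 SA[5]=5  'cccdedddb'
  #6 SA[6]=6  'ccdedddb'
  #7 SA[7]=7  'cdedddb'
  #8 SA[8]=12  'db'
  #9 SA[9]=11  'ddb'
  #10 SA[10]=10  'dddb'
  #11 SA[11]=8  'dedddb'
  #12 SA[12]=4  'ecccdedddb'
  #13 SA[13]=9  'edddb'

SA = [0, 13, 2, 3, 1, 5, 6, 7, 12, 11, 10, 8, 4, 9]
rank  pair      lcp
   1  s[0:],s[13:]  0  ''
   2  s[13:],s[2:]  1  'b'
   3  s[2:],s[3:]  1  'b'
   4  s[3:],s[1:]  0  ''
   5  s[1:],s[5:]  1  'c'
   6  s[5:],s[6:]  2  'cc'
   7  s[6:],s[7:]  1  'c'
   8  s[7:],s[12:]  0  ''
   9  s[12:],s[11:]  1  'd'
  10  s[11:],s[10:]  2  'dd'
  11  s[10:],s[8:]  1  'd'
  12  s[8:],s[4:]  0  ''
  13  s[4:],s[9:]  1  'e'

n(n+1)/2 = 14·15/2 = 105
Σ LCP = 0 + 0 + 1 + 1 + 0 + 1 + 2 + 1 + 0 + 1 + 2 + 1 + 0 + 1 = 11
distinct = 105 − 11 = 94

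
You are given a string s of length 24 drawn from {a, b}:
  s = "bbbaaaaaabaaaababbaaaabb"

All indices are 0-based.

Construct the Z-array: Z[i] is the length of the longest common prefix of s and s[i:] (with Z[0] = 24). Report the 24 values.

Z[0]=24
i=1: fresh scan; Z[1]=2 scan→box=[1,3)
i=2: min(r-i=1, Z[1]=2)=1; Z[2]=1
i=3: fresh scan; Z[3]=0
i=4: fresh scan; Z[4]=0
i=5: fresh scan; Z[5]=0
i=6: fresh scan; Z[6]=0
i=7: fresh scan; Z[7]=0
i=8: fresh scan; Z[8]=0
i=9: fresh scan; Z[9]=1 scan→box=[9,10)
i=10: fresh scan; Z[10]=0
i=11: fresh scan; Z[11]=0
i=12: fresh scan; Z[12]=0
i=13: fresh scan; Z[13]=0
i=14: fresh scan; Z[14]=1 scan→box=[14,15)
i=15: fresh scan; Z[15]=0
i=16: fresh scan; Z[16]=2 scan→box=[16,18)
i=17: min(r-i=1, Z[1]=2)=1; Z[17]=1
i=18: fresh scan; Z[18]=0
i=19: fresh scan; Z[19]=0
i=20: fresh scan; Z[20]=0
i=21: fresh scan; Z[21]=0
i=22: fresh scan; Z[22]=2 scan→box=[22,24)
i=23: min(r-i=1, Z[1]=2)=1; Z[23]=1

[24, 2, 1, 0, 0, 0, 0, 0, 0, 1, 0, 0, 0, 0, 1, 0, 2, 1, 0, 0, 0, 0, 2, 1]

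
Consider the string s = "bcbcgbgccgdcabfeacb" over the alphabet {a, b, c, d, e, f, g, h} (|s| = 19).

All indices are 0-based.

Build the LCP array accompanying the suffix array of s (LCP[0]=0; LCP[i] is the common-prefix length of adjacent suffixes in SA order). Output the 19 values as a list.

[0, 1, 0, 1, 2, 1, 1, 0, 1, 2, 1, 1, 2, 0, 0, 0, 0, 1, 1]

rank | idx | suffix
   0 |  12 | abfeacb
   1 |  16 | acb
   2 |  18 | b
   3 |   0 | bcbcgbgccgdcabfeacb
   4 |   2 | bcgbgccgdcabfeacb
   5 |  13 | bfeacb
   6 |   5 | bgccgdcabfeacb
   7 |  11 | cabfeacb
   8 |  17 | cb
   9 |   1 | cbcgbgccgdcabfeacb
  10 |   7 | ccgdcabfeacb
  11 |   3 | cgbgccgdcabfeacb
  12 |   8 | cgdcabfeacb
  13 |  10 | dcabfeacb
  14 |  15 | eacb
  15 |  14 | feacb
  16 |   4 | gbgccgdcabfeacb
  17 |   6 | gccgdcabfeacb
  18 |   9 | gdcabfeacb

SA = [12, 16, 18, 0, 2, 13, 5, 11, 17, 1, 7, 3, 8, 10, 15, 14, 4, 6, 9]
rank  pair      lcp
   1  s[12:],s[16:]  1  'a'
   2  s[16:],s[18:]  0  ''
   3  s[18:],s[0:]  1  'b'
   4  s[0:],s[2:]  2  'bc'
   5  s[2:],s[13:]  1  'b'
   6  s[13:],s[5:]  1  'b'
   7  s[5:],s[11:]  0  ''
   8  s[11:],s[17:]  1  'c'
   9  s[17:],s[1:]  2  'cb'
  10  s[1:],s[7:]  1  'c'
  11  s[7:],s[3:]  1  'c'
  12  s[3:],s[8:]  2  'cg'
  13  s[8:],s[10:]  0  ''
  14  s[10:],s[15:]  0  ''
  15  s[15:],s[14:]  0  ''
  16  s[14:],s[4:]  0  ''
  17  s[4:],s[6:]  1  'g'
  18  s[6:],s[9:]  1  'g'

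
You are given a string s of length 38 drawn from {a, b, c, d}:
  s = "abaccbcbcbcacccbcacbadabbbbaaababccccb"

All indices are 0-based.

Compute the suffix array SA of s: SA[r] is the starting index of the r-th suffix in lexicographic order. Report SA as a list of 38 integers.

rank→(start, suffix):
  0 → (27, 'aaababccccb')
  1 → (28, 'aababccccb')
  2 → (29, 'ababccccb')
  3 → (0, 'abaccbcbcbcacccbcacbadabbbbaaababccccb')
  4 → (22, 'abbbbaaababccccb')
  5 → (31, 'abccccb')
  6 → (17, 'acbadabbbbaaababccccb')
  7 → (2, 'accbcbcbcacccbcacbadabbbbaaababccccb')
  8 → (11, 'acccbcacbadabbbbaaababccccb')
  9 → (20, 'adabbbbaaababccccb')
  10 → (37, 'b')
  11 → (26, 'baaababccccb')
  12 → (30, 'babccccb')
  13 → (1, 'baccbcbcbcacccbcacbadabbbbaaababccccb')
  14 → (19, 'badabbbbaaababccccb')
  15 → (25, 'bbaaababccccb')
  16 → (24, 'bbbaaababccccb')
  17 → (23, 'bbbbaaababccccb')
  18 → (15, 'bcacbadabbbbaaababccccb')
  19 → (9, 'bcacccbcacbadabbbbaaababccccb')
  20 → (7, 'bcbcacccbcacbadabbbbaaababccccb')
  21 → (5, 'bcbcbcacccbcacbadabbbbaaababccccb')
  22 → (32, 'bccccb')
  23 → (16, 'cacbadabbbbaaababccccb')
  24 → (10, 'cacccbcacbadabbbbaaababccccb')
  25 → (36, 'cb')
  26 → (18, 'cbadabbbbaaababccccb')
  27 → (14, 'cbcacbadabbbbaaababccccb')
  28 → (8, 'cbcacccbcacbadabbbbaaababccccb')
  29 → (6, 'cbcbcacccbcacbadabbbbaaababccccb')
  30 → (4, 'cbcbcbcacccbcacbadabbbbaaababccccb')
  31 → (35, 'ccb')
  32 → (13, 'ccbcacbadabbbbaaababccccb')
  33 → (3, 'ccbcbcbcacccbcacbadabbbbaaababccccb')
  34 → (34, 'cccb')
  35 → (12, 'cccbcacbadabbbbaaababccccb')
  36 → (33, 'ccccb')
  37 → (21, 'dabbbbaaababccccb')

[27, 28, 29, 0, 22, 31, 17, 2, 11, 20, 37, 26, 30, 1, 19, 25, 24, 23, 15, 9, 7, 5, 32, 16, 10, 36, 18, 14, 8, 6, 4, 35, 13, 3, 34, 12, 33, 21]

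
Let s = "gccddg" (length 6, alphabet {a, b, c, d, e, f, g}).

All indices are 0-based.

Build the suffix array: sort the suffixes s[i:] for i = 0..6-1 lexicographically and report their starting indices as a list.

[1, 2, 3, 4, 5, 0]

rank | idx | suffix
   0 |   1 | ccddg
   1 |   2 | cddg
   2 |   3 | ddg
   3 |   4 | dg
   4 |   5 | g
   5 |   0 | gccddg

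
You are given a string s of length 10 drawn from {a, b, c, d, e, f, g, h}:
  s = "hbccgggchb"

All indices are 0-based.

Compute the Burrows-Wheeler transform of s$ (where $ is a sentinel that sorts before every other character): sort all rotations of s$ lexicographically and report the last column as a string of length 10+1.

rank  rotation     last
    0  $hbccgggchb  b
    1  b$hbccgggch  h
    2  bccgggchb$h  h
    3  ccgggchb$hb  b
    4  cgggchb$hbc  c
    5  chb$hbccggg  g
    6  gchb$hbccgg  g
    7  ggchb$hbccg  g
    8  gggchb$hbcc  c
    9  hb$hbccgggc  c
   10  hbccgggchb$  $

bhhbcgggcc$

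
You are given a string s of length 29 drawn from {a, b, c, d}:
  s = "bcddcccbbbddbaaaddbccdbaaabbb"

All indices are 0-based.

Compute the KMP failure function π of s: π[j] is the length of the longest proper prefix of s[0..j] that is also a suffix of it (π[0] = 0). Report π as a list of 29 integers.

π[0] = 0
j=1 s[j]='c': π[1]=0 (border '')
j=2 s[j]='d': π[2]=0 (border '')
j=3 s[j]='d': π[3]=0 (border '')
j=4 s[j]='c': π[4]=0 (border '')
j=5 s[j]='c': π[5]=0 (border '')
j=6 s[j]='c': π[6]=0 (border '')
j=7 s[j]='b': π[7]=1 (border 'b')
j=8 s[j]='b': k: 1→0; π[8]=1 (border 'b')
j=9 s[j]='b': k: 1→0; π[9]=1 (border 'b')
j=10 s[j]='d': k: 1→0; π[10]=0 (border '')
j=11 s[j]='d': π[11]=0 (border '')
j=12 s[j]='b': π[12]=1 (border 'b')
j=13 s[j]='a': k: 1→0; π[13]=0 (border '')
j=14 s[j]='a': π[14]=0 (border '')
j=15 s[j]='a': π[15]=0 (border '')
j=16 s[j]='d': π[16]=0 (border '')
j=17 s[j]='d': π[17]=0 (border '')
j=18 s[j]='b': π[18]=1 (border 'b')
j=19 s[j]='c': π[19]=2 (border 'bc')
j=20 s[j]='c': k: 2→0; π[20]=0 (border '')
j=21 s[j]='d': π[21]=0 (border '')
j=22 s[j]='b': π[22]=1 (border 'b')
j=23 s[j]='a': k: 1→0; π[23]=0 (border '')
j=24 s[j]='a': π[24]=0 (border '')
j=25 s[j]='a': π[25]=0 (border '')
j=26 s[j]='b': π[26]=1 (border 'b')
j=27 s[j]='b': k: 1→0; π[27]=1 (border 'b')
j=28 s[j]='b': k: 1→0; π[28]=1 (border 'b')

[0, 0, 0, 0, 0, 0, 0, 1, 1, 1, 0, 0, 1, 0, 0, 0, 0, 0, 1, 2, 0, 0, 1, 0, 0, 0, 1, 1, 1]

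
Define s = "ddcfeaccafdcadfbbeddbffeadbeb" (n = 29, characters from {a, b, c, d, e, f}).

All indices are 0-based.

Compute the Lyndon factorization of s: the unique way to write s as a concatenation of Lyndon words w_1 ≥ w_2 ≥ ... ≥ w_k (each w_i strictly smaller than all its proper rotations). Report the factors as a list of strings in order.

emit factor 1: 'd' (i=0, period=1)
emit factor 2: 'd' (i=1, period=1)
emit factor 3: 'cfe' (i=2, period=3)
emit factor 4: 'accafdcadfbbeddbffeadbeb' (i=5, period=24)

["d", "d", "cfe", "accafdcadfbbeddbffeadbeb"]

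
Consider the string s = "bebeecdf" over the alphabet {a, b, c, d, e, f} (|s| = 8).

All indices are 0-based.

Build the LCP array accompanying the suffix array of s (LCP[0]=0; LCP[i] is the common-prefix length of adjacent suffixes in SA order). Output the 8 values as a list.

sorted suffixes:
  #0 SA[0]=0  'bebeecdf'
  #1 SA[1]=2  'beecdf'
  #2 SA[2]=5  'cdf'
  #3 SA[3]=6  'df'
  #4 SA[4]=1  'ebeecdf'
  #5 SA[5]=4  'ecdf'
  #6 SA[6]=3  'eecdf'
  #7 SA[7]=7  'f'

SA = [0, 2, 5, 6, 1, 4, 3, 7]
[i] adj suffixes → lcp
  [1] 0/2 → 2 ('be')
  [2] 2/5 → 0 ('')
  [3] 5/6 → 0 ('')
  [4] 6/1 → 0 ('')
  [5] 1/4 → 1 ('e')
  [6] 4/3 → 1 ('e')
  [7] 3/7 → 0 ('')

[0, 2, 0, 0, 0, 1, 1, 0]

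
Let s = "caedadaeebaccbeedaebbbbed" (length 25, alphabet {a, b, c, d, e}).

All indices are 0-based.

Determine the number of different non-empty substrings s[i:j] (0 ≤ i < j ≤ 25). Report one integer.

rank→(start, suffix):
  0 → (10, 'accbeedaebbbbed')
  1 → (4, 'adaeebaccbeedaebbbbed')
  2 → (17, 'aebbbbed')
  3 → (1, 'aedadaeebaccbeedaebbbbed')
  4 → (6, 'aeebaccbeedaebbbbed')
  5 → (9, 'baccbeedaebbbbed')
  6 → (19, 'bbbbed')
  7 → (20, 'bbbed')
  8 → (21, 'bbed')
  9 → (22, 'bed')
  10 → (13, 'beedaebbbbed')
  11 → (0, 'caedadaeebaccbeedaebbbbed')
  12 → (12, 'cbeedaebbbbed')
  13 → (11, 'ccbeedaebbbbed')
  14 → (24, 'd')
  15 → (3, 'dadaeebaccbeedaebbbbed')
  16 → (16, 'daebbbbed')
  17 → (5, 'daeebaccbeedaebbbbed')
  18 → (8, 'ebaccbeedaebbbbed')
  19 → (18, 'ebbbbed')
  20 → (23, 'ed')
  21 → (2, 'edadaeebaccbeedaebbbbed')
  22 → (15, 'edaebbbbed')
  23 → (7, 'eebaccbeedaebbbbed')
  24 → (14, 'eedaebbbbed')

SA = [10, 4, 17, 1, 6, 9, 19, 20, 21, 22, 13, 0, 12, 11, 24, 3, 16, 5, 8, 18, 23, 2, 15, 7, 14]
[i] adj suffixes → lcp
  [1] 10/4 → 1 ('a')
  [2] 4/17 → 1 ('a')
  [3] 17/1 → 2 ('ae')
  [4] 1/6 → 2 ('ae')
  [5] 6/9 → 0 ('')
  [6] 9/19 → 1 ('b')
  [7] 19/20 → 3 ('bbb')
  [8] 20/21 → 2 ('bb')
  [9] 21/22 → 1 ('b')
  [10] 22/13 → 2 ('be')
  [11] 13/0 → 0 ('')
  [12] 0/12 → 1 ('c')
  [13] 12/11 → 1 ('c')
  [14] 11/24 → 0 ('')
  [15] 24/3 → 1 ('d')
  [16] 3/16 → 2 ('da')
  [17] 16/5 → 3 ('dae')
  [18] 5/8 → 0 ('')
  [19] 8/18 → 2 ('eb')
  [20] 18/23 → 1 ('e')
  [21] 23/2 → 2 ('ed')
  [22] 2/15 → 3 ('eda')
  [23] 15/7 → 1 ('e')
  [24] 7/14 → 2 ('ee')

n(n+1)/2 = 25·26/2 = 325
Σ LCP = 0 + 1 + 1 + 2 + 2 + 0 + 1 + 3 + 2 + 1 + 2 + 0 + 1 + 1 + 0 + 1 + 2 + 3 + 0 + 2 + 1 + 2 + 3 + 1 + 2 = 34
distinct = 325 − 34 = 291

291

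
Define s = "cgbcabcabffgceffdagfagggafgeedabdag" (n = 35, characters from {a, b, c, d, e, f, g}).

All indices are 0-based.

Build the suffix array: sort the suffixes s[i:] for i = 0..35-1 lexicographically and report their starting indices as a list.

sorted suffixes:
  #0 SA[0]=4  'abcabffgceffdagfagggafgeedabdag'
  #1 SA[1]=30  'abdag'
  #2 SA[2]=7  'abffgceffdagfagggafgeedabdag'
  #3 SA[3]=24  'afgeedabdag'
  #4 SA[4]=33  'ag'
  #5 SA[5]=17  'agfagggafgeedabdag'
  #6 SA[6]=20  'agggafgeedabdag'
  #7 SA[7]=2  'bcabcabffgceffdagfagggafgeedabdag'
  #8 SA[8]=5  'bcabffgceffdagfagggafgeedabdag'
  #9 SA[9]=31  'bdag'
  #10 SA[10]=8  'bffgceffdagfagggafgeedabdag'
  #11 SA[11]=3  'cabcabffgceffdagfagggafgeedabdag'
  #12 SA[12]=6  'cabffgceffdagfagggafgeedabdag'
  #13 SA[13]=12  'ceffdagfagggafgeedabdag'
  #14 SA[14]=0  'cgbcabcabffgceffdagfagggafgeedabdag'
  #15 SA[15]=29  'dabdag'
  #16 SA[16]=32  'dag'
  #17 SA[17]=16  'dagfagggafgeedabdag'
  #18 SA[18]=28  'edabdag'
  #19 SA[19]=27  'eedabdag'
  #20 SA[20]=13  'effdagfagggafgeedabdag'
  #21 SA[21]=19  'fagggafgeedabdag'
  #22 SA[22]=15  'fdagfagggafgeedabdag'
  #23 SA[23]=14  'ffdagfagggafgeedabdag'
  #24 SA[24]=9  'ffgceffdagfagggafgeedabdag'
  #25 SA[25]=10  'fgceffdagfagggafgeedabdag'
  #26 SA[26]=25  'fgeedabdag'
  #27 SA[27]=34  'g'
  #28 SA[28]=23  'gafgeedabdag'
  #29 SA[29]=1  'gbcabcabffgceffdagfagggafgeedabdag'
  #30 SA[30]=11  'gceffdagfagggafgeedabdag'
  #31 SA[31]=26  'geedabdag'
  #32 SA[32]=18  'gfagggafgeedabdag'
  #33 SA[33]=22  'ggafgeedabdag'
  #34 SA[34]=21  'gggafgeedabdag'

[4, 30, 7, 24, 33, 17, 20, 2, 5, 31, 8, 3, 6, 12, 0, 29, 32, 16, 28, 27, 13, 19, 15, 14, 9, 10, 25, 34, 23, 1, 11, 26, 18, 22, 21]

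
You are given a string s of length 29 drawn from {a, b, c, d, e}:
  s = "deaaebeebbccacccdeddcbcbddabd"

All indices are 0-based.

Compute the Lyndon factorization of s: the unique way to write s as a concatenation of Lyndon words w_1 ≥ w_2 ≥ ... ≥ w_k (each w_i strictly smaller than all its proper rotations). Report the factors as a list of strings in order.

["de", "aaebeebbccacccdeddcbcbddabd"]

emit factor 1: 'de' (i=0, period=2)
emit factor 2: 'aaebeebbccacccdeddcbcbddabd' (i=2, period=27)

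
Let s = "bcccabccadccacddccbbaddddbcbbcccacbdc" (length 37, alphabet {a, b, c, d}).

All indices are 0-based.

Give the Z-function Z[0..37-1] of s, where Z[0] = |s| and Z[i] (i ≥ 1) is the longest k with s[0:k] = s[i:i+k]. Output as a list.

Z[0]=37
i=1: i≥r, start 0; Z[1]=0
i=2: i≥r, start 0; Z[2]=0
i=3: i≥r, start 0; Z[3]=0
i=4: i≥r, start 0; Z[4]=0
i=5: i≥r, start 0; Z[5]=3 scan→box=[5,8)
i=6: min(r-i=2, Z[1]=0)=0; Z[6]=0
i=7: min(r-i=1, Z[2]=0)=0; Z[7]=0
i=8: i≥r, start 0; Z[8]=0
i=9: i≥r, start 0; Z[9]=0
i=10: i≥r, start 0; Z[10]=0
i=11: i≥r, start 0; Z[11]=0
i=12: i≥r, start 0; Z[12]=0
i=13: i≥r, start 0; Z[13]=0
i=14: i≥r, start 0; Z[14]=0
i=15: i≥r, start 0; Z[15]=0
i=16: i≥r, start 0; Z[16]=0
i=17: i≥r, start 0; Z[17]=0
i=18: i≥r, start 0; Z[18]=1 scan→box=[18,19)
i=19: i≥r, start 0; Z[19]=1 scan→box=[19,20)
i=20: i≥r, start 0; Z[20]=0
i=21: i≥r, start 0; Z[21]=0
i=22: i≥r, start 0; Z[22]=0
i=23: i≥r, start 0; Z[23]=0
i=24: i≥r, start 0; Z[24]=0
i=25: i≥r, start 0; Z[25]=2 scan→box=[25,27)
i=26: min(r-i=1, Z[1]=0)=0; Z[26]=0
i=27: i≥r, start 0; Z[27]=1 scan→box=[27,28)
i=28: i≥r, start 0; Z[28]=5 scan→box=[28,33)
i=29: min(r-i=4, Z[1]=0)=0; Z[29]=0
i=30: min(r-i=3, Z[2]=0)=0; Z[30]=0
i=31: min(r-i=2, Z[3]=0)=0; Z[31]=0
i=32: min(r-i=1, Z[4]=0)=0; Z[32]=0
i=33: i≥r, start 0; Z[33]=0
i=34: i≥r, start 0; Z[34]=1 scan→box=[34,35)
i=35: i≥r, start 0; Z[35]=0
i=36: i≥r, start 0; Z[36]=0

[37, 0, 0, 0, 0, 3, 0, 0, 0, 0, 0, 0, 0, 0, 0, 0, 0, 0, 1, 1, 0, 0, 0, 0, 0, 2, 0, 1, 5, 0, 0, 0, 0, 0, 1, 0, 0]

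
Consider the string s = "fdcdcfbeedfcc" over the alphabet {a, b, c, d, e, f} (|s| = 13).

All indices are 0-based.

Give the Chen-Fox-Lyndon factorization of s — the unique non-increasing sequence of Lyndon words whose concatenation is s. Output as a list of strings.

emit factor 1: 'f' (i=0, period=1)
emit factor 2: 'd' (i=1, period=1)
emit factor 3: 'cdcf' (i=2, period=4)
emit factor 4: 'beedfcc' (i=6, period=7)

["f", "d", "cdcf", "beedfcc"]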